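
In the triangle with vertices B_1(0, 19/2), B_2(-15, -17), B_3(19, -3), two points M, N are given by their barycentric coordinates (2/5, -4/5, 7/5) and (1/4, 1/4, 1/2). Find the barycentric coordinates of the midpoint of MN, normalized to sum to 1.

Since both coordinate triples sum to 1, the midpoint's barycentrics are the componentwise average.
(2/5+1/4)/2 = 13/40; similarly -11/40 and 19/20.

(13/40, -11/40, 19/20)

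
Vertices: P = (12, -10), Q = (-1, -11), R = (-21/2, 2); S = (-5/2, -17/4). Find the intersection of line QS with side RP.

Barycentric coordinates of S with respect to PQR: (1/4, 1/4, 1/2).
On side RP the Q-coordinate is zero; dropping S's Q-weight 1/4 and renormalizing the remaining 1/2 : 1/4 gives weights 2/3, 1/3 on R, P.
T = (2/3)·(-21/2, 2) + (1/3)·(12, -10) = (-3, -2).

(-3, -2)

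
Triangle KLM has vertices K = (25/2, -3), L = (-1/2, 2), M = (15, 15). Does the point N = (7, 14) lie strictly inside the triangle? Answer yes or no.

no

Barycentric coordinates of N: (-177/493, 283/493, 387/493).
The three coordinates are negative, positive, positive; a point is interior exactly when all three are positive.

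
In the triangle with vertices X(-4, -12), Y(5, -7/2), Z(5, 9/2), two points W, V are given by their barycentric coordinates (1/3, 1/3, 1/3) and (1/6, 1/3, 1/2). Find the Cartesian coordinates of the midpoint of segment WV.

(11/4, -55/24)

Barycentric coordinates of the midpoint are the average: (1/4, 1/3, 5/12).
Converting: (1/4)·X + (1/3)·Y + (5/12)·Z = (11/4, -55/24).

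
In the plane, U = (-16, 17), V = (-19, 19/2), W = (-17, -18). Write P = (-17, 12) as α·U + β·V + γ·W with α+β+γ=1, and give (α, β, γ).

Signed area of the reference triangle: [UVW] = ½·((-16)·(19/2−(-18)) + (-19)·(-18−17) + (-17)·(17−(19/2))) = ½·(-440 + 665 − 255/2) = 195/4.
[PVW] = ½·((-17)·(19/2−(-18)) + (-19)·(-18−12) + (-17)·(12−(19/2))) = ½·(-935/2 + 570 − 85/2) = 30, so the U-coordinate is 30/(195/4) = 8/13.
[UPW] = ½·((-16)·(12−(-18)) + (-17)·(-18−17) + (-17)·(17−12)) = ½·(-480 + 595 − 85) = 15, so the V-coordinate is 4/13.
[UVP] = ½·((-16)·(19/2−12) + (-19)·(12−17) + (-17)·(17−(19/2))) = ½·(40 + 95 − 255/2) = 15/4, so the W-coordinate is 1/13.
Check: 8/13 + 4/13 + 1/13 = 1.

(8/13, 4/13, 1/13)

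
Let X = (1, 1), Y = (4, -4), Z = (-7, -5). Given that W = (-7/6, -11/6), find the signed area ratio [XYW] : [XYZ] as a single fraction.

[XYZ] = ½·(1·(-4−(-5)) + 4·(-5−1) + (-7)·(1−(-4))) = ½·(1 − 24 − 35) = -29.
[XYW] = ½·(1·(-4−(-11/6)) + 4·(-11/6−1) + (-7/6)·(1−(-4))) = ½·(-13/6 − 34/3 − 35/6) = -29/3, so the ratio is (-29/3)/(-29) = 1/3.

1/3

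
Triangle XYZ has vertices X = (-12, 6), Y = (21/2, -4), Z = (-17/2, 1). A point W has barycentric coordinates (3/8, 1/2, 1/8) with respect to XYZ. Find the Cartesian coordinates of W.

W = (3/8)·X + (1/2)·Y + (1/8)·Z.
x-coordinate: (3/8)·(-12) + (1/2)·(21/2) + (1/8)·(-17/2) = -5/16.
y-coordinate: (3/8)·6 + (1/2)·(-4) + (1/8)·1 = 3/8.

(-5/16, 3/8)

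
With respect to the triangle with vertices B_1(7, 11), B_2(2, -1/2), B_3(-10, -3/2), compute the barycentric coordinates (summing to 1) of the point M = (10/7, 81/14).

Signed area of the reference triangle: [B_1B_2B_3] = ½·(7·(-1/2−(-3/2)) + 2·(-3/2−11) + (-10)·(11−(-1/2))) = ½·(7 − 25 − 115) = -133/2.
[MB_2B_3] = ½·((10/7)·(-1/2−(-3/2)) + 2·(-3/2−(81/14)) + (-10)·(81/14−(-1/2))) = ½·(10/7 − 102/7 − 440/7) = -38, so the B_1-coordinate is (-38)/(-133/2) = 4/7.
[B_1MB_3] = ½·(7·(81/14−(-3/2)) + (10/7)·(-3/2−11) + (-10)·(11−(81/14))) = ½·(51 − 125/7 − 365/7) = -19/2, so the B_2-coordinate is 1/7.
[B_1B_2M] = ½·(7·(-1/2−(81/14)) + 2·(81/14−11) + (10/7)·(11−(-1/2))) = ½·(-44 − 73/7 + 115/7) = -19, so the B_3-coordinate is 2/7.
Check: 4/7 + 1/7 + 2/7 = 1.

(4/7, 1/7, 2/7)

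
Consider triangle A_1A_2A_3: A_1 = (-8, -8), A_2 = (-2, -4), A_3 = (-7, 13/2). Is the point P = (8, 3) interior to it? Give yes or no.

Barycentric coordinates of P: (-140/83, 221/83, 2/83).
The three coordinates are negative, positive, positive; a point is interior exactly when all three are positive.

no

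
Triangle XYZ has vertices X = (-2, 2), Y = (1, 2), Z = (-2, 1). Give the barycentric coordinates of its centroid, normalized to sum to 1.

(1/3, 1/3, 1/3)

The centroid is the average of the vertices, so each weight is 1/3.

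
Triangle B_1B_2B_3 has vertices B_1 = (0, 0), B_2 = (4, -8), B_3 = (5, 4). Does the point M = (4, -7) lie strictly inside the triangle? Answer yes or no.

yes

Barycentric coordinates of M: (1/56, 51/56, 1/14).
The three coordinates are positive, positive, positive; a point is interior exactly when all three are positive.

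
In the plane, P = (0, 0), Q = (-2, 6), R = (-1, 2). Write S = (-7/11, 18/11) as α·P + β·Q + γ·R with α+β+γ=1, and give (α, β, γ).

(6/11, 2/11, 3/11)

Signed area of the reference triangle: [PQR] = ½·(0·(6−2) + (-2)·(2−0) + (-1)·(0−6)) = ½·(0 − 4 + 6) = 1.
[SQR] = ½·((-7/11)·(6−2) + (-2)·(2−(18/11)) + (-1)·(18/11−6)) = ½·(-28/11 − 8/11 + 48/11) = 6/11, so the P-coordinate is (6/11)/1 = 6/11.
[PSR] = ½·(0·(18/11−2) + (-7/11)·(2−0) + (-1)·(0−(18/11))) = ½·(0 − 14/11 + 18/11) = 2/11, so the Q-coordinate is 2/11.
[PQS] = ½·(0·(6−(18/11)) + (-2)·(18/11−0) + (-7/11)·(0−6)) = ½·(0 − 36/11 + 42/11) = 3/11, so the R-coordinate is 3/11.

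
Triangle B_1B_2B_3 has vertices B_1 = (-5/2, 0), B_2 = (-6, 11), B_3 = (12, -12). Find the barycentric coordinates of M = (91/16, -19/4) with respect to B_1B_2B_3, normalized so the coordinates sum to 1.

Signed area of the reference triangle: [B_1B_2B_3] = ½·((-5/2)·(11−(-12)) + (-6)·(-12−0) + 12·(0−11)) = ½·(-115/2 + 72 − 132) = -235/4.
[MB_2B_3] = ½·((91/16)·(11−(-12)) + (-6)·(-12−(-19/4)) + 12·(-19/4−11)) = ½·(2093/16 + 87/2 − 189) = -235/32, so the B_1-coordinate is (-235/32)/(-235/4) = 1/8.
[B_1MB_3] = ½·((-5/2)·(-19/4−(-12)) + (91/16)·(-12−0) + 12·(0−(-19/4))) = ½·(-145/8 − 273/4 + 57) = -235/16, so the B_2-coordinate is 1/4.
[B_1B_2M] = ½·((-5/2)·(11−(-19/4)) + (-6)·(-19/4−0) + (91/16)·(0−11)) = ½·(-315/8 + 57/2 − 1001/16) = -1175/32, so the B_3-coordinate is 5/8.
Check: 1/8 + 1/4 + 5/8 = 1.

(1/8, 1/4, 5/8)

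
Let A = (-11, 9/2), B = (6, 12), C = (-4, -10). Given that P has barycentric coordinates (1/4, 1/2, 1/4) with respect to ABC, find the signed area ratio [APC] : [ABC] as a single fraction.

The signed ratio [APC]/[ABC] equals the barycentric coordinate of P at vertex B, which is 1/2.

1/2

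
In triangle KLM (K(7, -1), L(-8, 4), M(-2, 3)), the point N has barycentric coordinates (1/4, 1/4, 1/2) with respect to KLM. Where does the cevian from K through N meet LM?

(-4, 10/3)

Line KN meets LM where the K-coordinate vanishes; zeroing N's K-weight and renormalizing leaves L, M-weights 1/4 : 1/2 → (1/3, 2/3).
So J = (1/3)·L + (2/3)·M = (-4, 10/3).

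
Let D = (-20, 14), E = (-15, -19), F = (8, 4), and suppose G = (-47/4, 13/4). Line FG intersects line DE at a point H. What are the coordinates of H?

Barycentric coordinates of G with respect to DEF: (1/2, 1/4, 1/4).
On side DE the F-coordinate is zero; dropping G's F-weight 1/4 and renormalizing the remaining 1/2 : 1/4 gives weights 2/3, 1/3 on D, E.
H = (2/3)·(-20, 14) + (1/3)·(-15, -19) = (-55/3, 3).

(-55/3, 3)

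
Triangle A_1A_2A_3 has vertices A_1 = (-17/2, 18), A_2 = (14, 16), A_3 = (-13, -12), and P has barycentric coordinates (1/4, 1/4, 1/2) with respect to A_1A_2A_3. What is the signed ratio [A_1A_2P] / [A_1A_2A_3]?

The signed ratio [A_1A_2P]/[A_1A_2A_3] equals the barycentric coordinate of P at vertex A_3, which is 1/2.

1/2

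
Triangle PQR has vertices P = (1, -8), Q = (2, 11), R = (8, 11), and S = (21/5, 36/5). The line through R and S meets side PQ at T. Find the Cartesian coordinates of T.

Barycentric coordinates of S with respect to PQR: (1/5, 2/5, 2/5).
On side PQ the R-coordinate is zero; dropping S's R-weight 2/5 and renormalizing the remaining 1/5 : 2/5 gives weights 1/3, 2/3 on P, Q.
T = (1/3)·(1, -8) + (2/3)·(2, 11) = (5/3, 14/3).

(5/3, 14/3)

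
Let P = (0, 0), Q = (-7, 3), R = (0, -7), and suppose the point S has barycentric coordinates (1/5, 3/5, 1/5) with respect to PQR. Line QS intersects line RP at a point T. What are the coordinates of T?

Line QS meets RP where the Q-coordinate vanishes; zeroing S's Q-weight and renormalizing leaves R, P-weights 1/5 : 1/5 → (1/2, 1/2).
So T = (1/2)·R + (1/2)·P = (0, -7/2).

(0, -7/2)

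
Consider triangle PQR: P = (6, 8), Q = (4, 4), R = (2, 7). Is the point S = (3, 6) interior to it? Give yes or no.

yes

Barycentric coordinates of S: (1/14, 5/14, 4/7).
The three coordinates are positive, positive, positive; a point is interior exactly when all three are positive.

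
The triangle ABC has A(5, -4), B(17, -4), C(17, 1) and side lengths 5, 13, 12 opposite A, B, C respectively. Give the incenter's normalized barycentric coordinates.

The incenter has barycentric coordinates proportional to the opposite side lengths: (5 : 13 : 12).
Normalizing by 5+13+12 = 30 gives (1/6, 13/30, 2/5).

(1/6, 13/30, 2/5)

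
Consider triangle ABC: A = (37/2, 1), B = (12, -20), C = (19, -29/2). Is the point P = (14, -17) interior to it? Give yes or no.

Barycentric coordinates of P: (8/89, 63/89, 18/89).
The three coordinates are positive, positive, positive; a point is interior exactly when all three are positive.

yes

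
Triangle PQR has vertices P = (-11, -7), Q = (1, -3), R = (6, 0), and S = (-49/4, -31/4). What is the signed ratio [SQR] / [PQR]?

1

[PQR] = ½·((-11)·(-3−0) + 1·(0−(-7)) + 6·(-7−(-3))) = ½·(33 + 7 − 24) = 8.
[SQR] = ½·((-49/4)·(-3−0) + 1·(0−(-31/4)) + 6·(-31/4−(-3))) = ½·(147/4 + 31/4 − 57/2) = 8, so the ratio is 8/8 = 1.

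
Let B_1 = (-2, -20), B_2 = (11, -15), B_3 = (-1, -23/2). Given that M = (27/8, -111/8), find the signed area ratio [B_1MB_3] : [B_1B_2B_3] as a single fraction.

3/8

[B_1B_2B_3] = ½·((-2)·(-15−(-23/2)) + 11·(-23/2−(-20)) + (-1)·(-20−(-15))) = ½·(7 + 187/2 + 5) = 211/4.
[B_1MB_3] = ½·((-2)·(-111/8−(-23/2)) + (27/8)·(-23/2−(-20)) + (-1)·(-20−(-111/8))) = ½·(19/4 + 459/16 + 49/8) = 633/32, so the ratio is (633/32)/(211/4) = 3/8.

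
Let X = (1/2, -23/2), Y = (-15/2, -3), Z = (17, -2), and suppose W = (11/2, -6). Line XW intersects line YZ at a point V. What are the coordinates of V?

(53/6, -7/3)

Barycentric coordinates of W with respect to XYZ: (2/5, 1/5, 2/5).
On side YZ the X-coordinate is zero; dropping W's X-weight 2/5 and renormalizing the remaining 1/5 : 2/5 gives weights 1/3, 2/3 on Y, Z.
V = (1/3)·(-15/2, -3) + (2/3)·(17, -2) = (53/6, -7/3).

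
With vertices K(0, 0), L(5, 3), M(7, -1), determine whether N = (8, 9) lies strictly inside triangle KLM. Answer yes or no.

no

Barycentric coordinates of N: (-12/13, 71/26, -21/26).
The three coordinates are negative, positive, negative; a point is interior exactly when all three are positive.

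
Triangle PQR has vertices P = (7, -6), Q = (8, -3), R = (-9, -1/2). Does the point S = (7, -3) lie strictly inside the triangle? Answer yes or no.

yes

Barycentric coordinates of S: (5/107, 96/107, 6/107).
The three coordinates are positive, positive, positive; a point is interior exactly when all three are positive.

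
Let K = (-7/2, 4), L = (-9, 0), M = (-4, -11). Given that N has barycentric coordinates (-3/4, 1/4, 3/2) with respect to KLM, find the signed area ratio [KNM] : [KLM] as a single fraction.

1/4

The signed ratio [KNM]/[KLM] equals the barycentric coordinate of N at vertex L, which is 1/4.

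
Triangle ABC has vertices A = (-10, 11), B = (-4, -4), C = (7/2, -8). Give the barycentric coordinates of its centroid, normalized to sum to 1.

The centroid is the average of the vertices, so each weight is 1/3.

(1/3, 1/3, 1/3)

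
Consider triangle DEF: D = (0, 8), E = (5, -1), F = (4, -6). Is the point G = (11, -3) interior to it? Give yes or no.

Barycentric coordinates of G: (-16/17, 55/17, -22/17).
The three coordinates are negative, positive, negative; a point is interior exactly when all three are positive.

no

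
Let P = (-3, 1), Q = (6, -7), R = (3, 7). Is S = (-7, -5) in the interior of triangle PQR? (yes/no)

no

Barycentric coordinates of S: (88/51, 2/17, -43/51).
The three coordinates are positive, positive, negative; a point is interior exactly when all three are positive.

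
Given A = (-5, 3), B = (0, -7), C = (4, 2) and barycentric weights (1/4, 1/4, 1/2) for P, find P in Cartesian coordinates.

(3/4, 0)

P = (1/4)·A + (1/4)·B + (1/2)·C.
x-coordinate: (1/4)·(-5) + (1/4)·0 + (1/2)·4 = 3/4.
y-coordinate: (1/4)·3 + (1/4)·(-7) + (1/2)·2 = 0.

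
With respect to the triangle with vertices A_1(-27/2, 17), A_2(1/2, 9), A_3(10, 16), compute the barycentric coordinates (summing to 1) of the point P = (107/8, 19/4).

Signed area of the reference triangle: [A_1A_2A_3] = ½·((-27/2)·(9−16) + (1/2)·(16−17) + 10·(17−9)) = ½·(189/2 − 1/2 + 80) = 87.
[PA_2A_3] = ½·((107/8)·(9−16) + (1/2)·(16−(19/4)) + 10·(19/4−9)) = ½·(-749/8 + 45/8 − 85/2) = -261/4, so the A_1-coordinate is (-261/4)/87 = -3/4.
[A_1PA_3] = ½·((-27/2)·(19/4−16) + (107/8)·(16−17) + 10·(17−(19/4))) = ½·(1215/8 − 107/8 + 245/2) = 261/2, so the A_2-coordinate is 3/2.
[A_1A_2P] = ½·((-27/2)·(9−(19/4)) + (1/2)·(19/4−17) + (107/8)·(17−9)) = ½·(-459/8 − 49/8 + 107) = 87/4, so the A_3-coordinate is 1/4.
Check: -3/4 + 3/2 + 1/4 = 1.

(-3/4, 3/2, 1/4)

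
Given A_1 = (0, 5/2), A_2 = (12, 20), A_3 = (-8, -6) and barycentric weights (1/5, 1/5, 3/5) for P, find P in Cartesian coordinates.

P = (1/5)·A_1 + (1/5)·A_2 + (3/5)·A_3.
x-coordinate: (1/5)·0 + (1/5)·12 + (3/5)·(-8) = -12/5.
y-coordinate: (1/5)·(5/2) + (1/5)·20 + (3/5)·(-6) = 9/10.

(-12/5, 9/10)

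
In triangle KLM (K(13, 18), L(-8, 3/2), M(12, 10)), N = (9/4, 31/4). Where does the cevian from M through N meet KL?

(-1, 7)

Barycentric coordinates of N with respect to KLM: (1/4, 1/2, 1/4).
On side KL the M-coordinate is zero; dropping N's M-weight 1/4 and renormalizing the remaining 1/4 : 1/2 gives weights 1/3, 2/3 on K, L.
J = (1/3)·(13, 18) + (2/3)·(-8, 3/2) = (-1, 7).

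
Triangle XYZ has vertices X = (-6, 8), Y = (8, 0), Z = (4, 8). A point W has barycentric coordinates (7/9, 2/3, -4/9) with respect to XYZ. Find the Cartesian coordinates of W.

W = (7/9)·X + (2/3)·Y + (-4/9)·Z.
x-coordinate: (7/9)·(-6) + (2/3)·8 + (-4/9)·4 = -10/9.
y-coordinate: (7/9)·8 + (2/3)·0 + (-4/9)·8 = 8/3.

(-10/9, 8/3)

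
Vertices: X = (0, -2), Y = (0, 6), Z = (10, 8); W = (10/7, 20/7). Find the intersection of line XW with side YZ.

Barycentric coordinates of W with respect to XYZ: (3/7, 3/7, 1/7).
On side YZ the X-coordinate is zero; dropping W's X-weight 3/7 and renormalizing the remaining 3/7 : 1/7 gives weights 3/4, 1/4 on Y, Z.
V = (3/4)·(0, 6) + (1/4)·(10, 8) = (5/2, 13/2).

(5/2, 13/2)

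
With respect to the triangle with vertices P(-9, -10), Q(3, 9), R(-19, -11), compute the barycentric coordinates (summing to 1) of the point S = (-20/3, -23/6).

Signed area of the reference triangle: [PQR] = ½·((-9)·(9−(-11)) + 3·(-11−(-10)) + (-19)·(-10−9)) = ½·(-180 − 3 + 361) = 89.
[SQR] = ½·((-20/3)·(9−(-11)) + 3·(-11−(-23/6)) + (-19)·(-23/6−9)) = ½·(-400/3 − 43/2 + 1463/6) = 89/2, so the P-coordinate is (89/2)/89 = 1/2.
[PSR] = ½·((-9)·(-23/6−(-11)) + (-20/3)·(-11−(-10)) + (-19)·(-10−(-23/6))) = ½·(-129/2 + 20/3 + 703/6) = 89/3, so the Q-coordinate is 1/3.
[PQS] = ½·((-9)·(9−(-23/6)) + 3·(-23/6−(-10)) + (-20/3)·(-10−9)) = ½·(-231/2 + 37/2 + 380/3) = 89/6, so the R-coordinate is 1/6.

(1/2, 1/3, 1/6)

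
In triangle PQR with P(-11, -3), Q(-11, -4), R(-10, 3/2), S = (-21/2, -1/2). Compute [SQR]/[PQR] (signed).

3/4

[PQR] = ½·((-11)·(-4−(3/2)) + (-11)·(3/2−(-3)) + (-10)·(-3−(-4))) = ½·(121/2 − 99/2 − 10) = 1/2.
[SQR] = ½·((-21/2)·(-4−(3/2)) + (-11)·(3/2−(-1/2)) + (-10)·(-1/2−(-4))) = ½·(231/4 − 22 − 35) = 3/8, so the ratio is (3/8)/(1/2) = 3/4.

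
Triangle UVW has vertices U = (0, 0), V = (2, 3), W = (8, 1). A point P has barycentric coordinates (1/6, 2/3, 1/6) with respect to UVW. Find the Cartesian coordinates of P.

(8/3, 13/6)

P = (1/6)·U + (2/3)·V + (1/6)·W.
x-coordinate: (1/6)·0 + (2/3)·2 + (1/6)·8 = 8/3.
y-coordinate: (1/6)·0 + (2/3)·3 + (1/6)·1 = 13/6.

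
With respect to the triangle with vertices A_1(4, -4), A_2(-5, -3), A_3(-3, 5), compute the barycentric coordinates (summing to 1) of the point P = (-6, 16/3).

Signed area of the reference triangle: [A_1A_2A_3] = ½·(4·(-3−5) + (-5)·(5−(-4)) + (-3)·(-4−(-3))) = ½·(-32 − 45 + 3) = -37.
[PA_2A_3] = ½·((-6)·(-3−5) + (-5)·(5−(16/3)) + (-3)·(16/3−(-3))) = ½·(48 + 5/3 − 25) = 37/3, so the A_1-coordinate is (37/3)/(-37) = -1/3.
[A_1PA_3] = ½·(4·(16/3−5) + (-6)·(5−(-4)) + (-3)·(-4−(16/3))) = ½·(4/3 − 54 + 28) = -37/3, so the A_2-coordinate is 1/3.
[A_1A_2P] = ½·(4·(-3−(16/3)) + (-5)·(16/3−(-4)) + (-6)·(-4−(-3))) = ½·(-100/3 − 140/3 + 6) = -37, so the A_3-coordinate is 1.

(-1/3, 1/3, 1)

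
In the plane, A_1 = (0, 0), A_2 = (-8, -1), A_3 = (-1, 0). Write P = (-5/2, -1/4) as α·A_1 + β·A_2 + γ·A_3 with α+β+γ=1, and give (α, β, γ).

Signed area of the reference triangle: [A_1A_2A_3] = ½·(0·(-1−0) + (-8)·(0−0) + (-1)·(0−(-1))) = ½·(0 + 0 − 1) = -1/2.
[PA_2A_3] = ½·((-5/2)·(-1−0) + (-8)·(0−(-1/4)) + (-1)·(-1/4−(-1))) = ½·(5/2 − 2 − 3/4) = -1/8, so the A_1-coordinate is (-1/8)/(-1/2) = 1/4.
[A_1PA_3] = ½·(0·(-1/4−0) + (-5/2)·(0−0) + (-1)·(0−(-1/4))) = ½·(0 + 0 − 1/4) = -1/8, so the A_2-coordinate is 1/4.
[A_1A_2P] = ½·(0·(-1−(-1/4)) + (-8)·(-1/4−0) + (-5/2)·(0−(-1))) = ½·(0 + 2 − 5/2) = -1/4, so the A_3-coordinate is 1/2.

(1/4, 1/4, 1/2)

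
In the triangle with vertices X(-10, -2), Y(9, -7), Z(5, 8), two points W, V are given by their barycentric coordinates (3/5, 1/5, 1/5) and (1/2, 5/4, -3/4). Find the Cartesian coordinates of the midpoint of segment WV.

(-7/20, -67/8)

Barycentric coordinates of the midpoint are the average: (11/20, 29/40, -11/40).
Converting: (11/20)·X + (29/40)·Y + (-11/40)·Z = (-7/20, -67/8).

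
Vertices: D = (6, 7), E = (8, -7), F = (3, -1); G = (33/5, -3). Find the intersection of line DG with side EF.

Barycentric coordinates of G with respect to DEF: (1/5, 3/5, 1/5).
On side EF the D-coordinate is zero; dropping G's D-weight 1/5 and renormalizing the remaining 3/5 : 1/5 gives weights 3/4, 1/4 on E, F.
H = (3/4)·(8, -7) + (1/4)·(3, -1) = (27/4, -11/2).

(27/4, -11/2)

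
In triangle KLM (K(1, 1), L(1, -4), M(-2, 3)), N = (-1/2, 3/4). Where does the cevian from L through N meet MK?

Barycentric coordinates of N with respect to KLM: (1/4, 1/4, 1/2).
On side MK the L-coordinate is zero; dropping N's L-weight 1/4 and renormalizing the remaining 1/2 : 1/4 gives weights 2/3, 1/3 on M, K.
J = (2/3)·(-2, 3) + (1/3)·(1, 1) = (-1, 7/3).

(-1, 7/3)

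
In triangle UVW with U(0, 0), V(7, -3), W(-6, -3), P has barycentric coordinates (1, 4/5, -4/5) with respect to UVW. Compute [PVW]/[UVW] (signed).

The signed ratio [PVW]/[UVW] equals the barycentric coordinate of P at vertex U, which is 1.

1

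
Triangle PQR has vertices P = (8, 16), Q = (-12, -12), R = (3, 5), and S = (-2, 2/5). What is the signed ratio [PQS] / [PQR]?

[PQR] = ½·(8·(-12−5) + (-12)·(5−16) + 3·(16−(-12))) = ½·(-136 + 132 + 84) = 40.
[PQS] = ½·(8·(-12−(2/5)) + (-12)·(2/5−16) + (-2)·(16−(-12))) = ½·(-496/5 + 936/5 − 56) = 16, so the ratio is 16/40 = 2/5.

2/5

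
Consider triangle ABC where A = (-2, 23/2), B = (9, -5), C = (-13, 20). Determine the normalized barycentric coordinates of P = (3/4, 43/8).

(1/4, 1/2, 1/4)

Signed area of the reference triangle: [ABC] = ½·((-2)·(-5−20) + 9·(20−(23/2)) + (-13)·(23/2−(-5))) = ½·(50 + 153/2 − 429/2) = -44.
[PBC] = ½·((3/4)·(-5−20) + 9·(20−(43/8)) + (-13)·(43/8−(-5))) = ½·(-75/4 + 1053/8 − 1079/8) = -11, so the A-coordinate is (-11)/(-44) = 1/4.
[APC] = ½·((-2)·(43/8−20) + (3/4)·(20−(23/2)) + (-13)·(23/2−(43/8))) = ½·(117/4 + 51/8 − 637/8) = -22, so the B-coordinate is 1/2.
[ABP] = ½·((-2)·(-5−(43/8)) + 9·(43/8−(23/2)) + (3/4)·(23/2−(-5))) = ½·(83/4 − 441/8 + 99/8) = -11, so the C-coordinate is 1/4.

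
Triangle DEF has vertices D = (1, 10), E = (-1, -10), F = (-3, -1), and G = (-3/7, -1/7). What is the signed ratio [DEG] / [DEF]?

[DEF] = ½·(1·(-10−(-1)) + (-1)·(-1−10) + (-3)·(10−(-10))) = ½·(-9 + 11 − 60) = -29.
[DEG] = ½·(1·(-10−(-1/7)) + (-1)·(-1/7−10) + (-3/7)·(10−(-10))) = ½·(-69/7 + 71/7 − 60/7) = -29/7, so the ratio is (-29/7)/(-29) = 1/7.

1/7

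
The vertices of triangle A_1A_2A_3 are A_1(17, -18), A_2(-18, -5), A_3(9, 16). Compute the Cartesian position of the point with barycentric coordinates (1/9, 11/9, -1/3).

(-208/9, -121/9)

P = (1/9)·A_1 + (11/9)·A_2 + (-1/3)·A_3.
x-coordinate: (1/9)·17 + (11/9)·(-18) + (-1/3)·9 = -208/9.
y-coordinate: (1/9)·(-18) + (11/9)·(-5) + (-1/3)·16 = -121/9.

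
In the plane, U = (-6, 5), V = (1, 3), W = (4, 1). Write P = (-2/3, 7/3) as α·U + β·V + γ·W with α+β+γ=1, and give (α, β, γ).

Signed area of the reference triangle: [UVW] = ½·((-6)·(3−1) + 1·(1−5) + 4·(5−3)) = ½·(-12 − 4 + 8) = -4.
[PVW] = ½·((-2/3)·(3−1) + 1·(1−(7/3)) + 4·(7/3−3)) = ½·(-4/3 − 4/3 − 8/3) = -8/3, so the U-coordinate is (-8/3)/(-4) = 2/3.
[UPW] = ½·((-6)·(7/3−1) + (-2/3)·(1−5) + 4·(5−(7/3))) = ½·(-8 + 8/3 + 32/3) = 8/3, so the V-coordinate is -2/3.
[UVP] = ½·((-6)·(3−(7/3)) + 1·(7/3−5) + (-2/3)·(5−3)) = ½·(-4 − 8/3 − 4/3) = -4, so the W-coordinate is 1.
Check: 2/3 − 2/3 + 1 = 1.

(2/3, -2/3, 1)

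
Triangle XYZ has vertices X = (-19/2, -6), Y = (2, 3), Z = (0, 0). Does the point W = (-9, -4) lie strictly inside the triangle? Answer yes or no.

Barycentric coordinates of W: (38/33, 32/33, -37/33).
The three coordinates are positive, positive, negative; a point is interior exactly when all three are positive.

no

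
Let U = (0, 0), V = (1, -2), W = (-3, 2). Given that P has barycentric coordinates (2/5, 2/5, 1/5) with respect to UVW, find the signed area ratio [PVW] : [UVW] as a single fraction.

2/5

The signed ratio [PVW]/[UVW] equals the barycentric coordinate of P at vertex U, which is 2/5.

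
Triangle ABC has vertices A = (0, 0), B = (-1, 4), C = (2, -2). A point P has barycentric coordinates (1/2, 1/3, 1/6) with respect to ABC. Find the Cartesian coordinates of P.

P = (1/2)·A + (1/3)·B + (1/6)·C.
x-coordinate: (1/2)·0 + (1/3)·(-1) + (1/6)·2 = 0.
y-coordinate: (1/2)·0 + (1/3)·4 + (1/6)·(-2) = 1.

(0, 1)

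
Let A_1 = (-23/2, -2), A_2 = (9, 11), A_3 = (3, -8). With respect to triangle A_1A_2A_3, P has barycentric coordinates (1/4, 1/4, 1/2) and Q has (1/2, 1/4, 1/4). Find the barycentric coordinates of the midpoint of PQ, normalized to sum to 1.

(3/8, 1/4, 3/8)

Since both coordinate triples sum to 1, the midpoint's barycentrics are the componentwise average.
(1/4+1/2)/2 = 3/8; similarly 1/4 and 3/8.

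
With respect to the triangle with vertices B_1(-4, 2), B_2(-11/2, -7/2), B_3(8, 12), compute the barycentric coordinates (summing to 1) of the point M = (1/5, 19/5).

Signed area of the reference triangle: [B_1B_2B_3] = ½·((-4)·(-7/2−12) + (-11/2)·(12−2) + 8·(2−(-7/2))) = ½·(62 − 55 + 44) = 51/2.
[MB_2B_3] = ½·((1/5)·(-7/2−12) + (-11/2)·(12−(19/5)) + 8·(19/5−(-7/2))) = ½·(-31/10 − 451/10 + 292/5) = 51/10, so the B_1-coordinate is (51/10)/(51/2) = 1/5.
[B_1MB_3] = ½·((-4)·(19/5−12) + (1/5)·(12−2) + 8·(2−(19/5))) = ½·(164/5 + 2 − 72/5) = 51/5, so the B_2-coordinate is 2/5.
[B_1B_2M] = ½·((-4)·(-7/2−(19/5)) + (-11/2)·(19/5−2) + (1/5)·(2−(-7/2))) = ½·(146/5 − 99/10 + 11/10) = 51/5, so the B_3-coordinate is 2/5.

(1/5, 2/5, 2/5)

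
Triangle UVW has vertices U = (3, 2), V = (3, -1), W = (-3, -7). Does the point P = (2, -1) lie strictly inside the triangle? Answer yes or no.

Barycentric coordinates of P: (1/3, 1/2, 1/6).
The three coordinates are positive, positive, positive; a point is interior exactly when all three are positive.

yes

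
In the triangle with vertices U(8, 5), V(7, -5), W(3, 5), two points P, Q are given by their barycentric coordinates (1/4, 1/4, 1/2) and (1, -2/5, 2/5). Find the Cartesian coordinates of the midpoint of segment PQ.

Barycentric coordinates of the midpoint are the average: (5/8, -3/40, 9/20).
Converting: (5/8)·U + (-3/40)·V + (9/20)·W = (233/40, 23/4).

(233/40, 23/4)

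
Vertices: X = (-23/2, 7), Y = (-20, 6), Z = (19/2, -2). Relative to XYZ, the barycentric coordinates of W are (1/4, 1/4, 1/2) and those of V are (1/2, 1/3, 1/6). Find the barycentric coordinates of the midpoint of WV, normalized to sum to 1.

(3/8, 7/24, 1/3)

Since both coordinate triples sum to 1, the midpoint's barycentrics are the componentwise average.
(1/4+1/2)/2 = 3/8; similarly 7/24 and 1/3.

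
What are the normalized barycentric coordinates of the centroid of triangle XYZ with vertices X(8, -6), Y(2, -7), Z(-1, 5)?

(1/3, 1/3, 1/3)

The centroid is the average of the vertices, so each weight is 1/3.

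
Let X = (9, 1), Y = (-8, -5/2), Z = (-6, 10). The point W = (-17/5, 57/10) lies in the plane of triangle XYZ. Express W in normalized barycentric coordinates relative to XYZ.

Signed area of the reference triangle: [XYZ] = ½·(9·(-5/2−10) + (-8)·(10−1) + (-6)·(1−(-5/2))) = ½·(-225/2 − 72 − 21) = -411/4.
[WYZ] = ½·((-17/5)·(-5/2−10) + (-8)·(10−(57/10)) + (-6)·(57/10−(-5/2))) = ½·(85/2 − 172/5 − 246/5) = -411/20, so the X-coordinate is (-411/20)/(-411/4) = 1/5.
[XWZ] = ½·(9·(57/10−10) + (-17/5)·(10−1) + (-6)·(1−(57/10))) = ½·(-387/10 − 153/5 + 141/5) = -411/20, so the Y-coordinate is 1/5.
[XYW] = ½·(9·(-5/2−(57/10)) + (-8)·(57/10−1) + (-17/5)·(1−(-5/2))) = ½·(-369/5 − 188/5 − 119/10) = -1233/20, so the Z-coordinate is 3/5.

(1/5, 1/5, 3/5)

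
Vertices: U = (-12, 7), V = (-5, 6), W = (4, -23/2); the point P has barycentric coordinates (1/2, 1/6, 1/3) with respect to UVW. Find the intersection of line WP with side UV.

(-41/4, 27/4)

Line WP meets UV where the W-coordinate vanishes; zeroing P's W-weight and renormalizing leaves U, V-weights 1/2 : 1/6 → (3/4, 1/4).
So Q = (3/4)·U + (1/4)·V = (-41/4, 27/4).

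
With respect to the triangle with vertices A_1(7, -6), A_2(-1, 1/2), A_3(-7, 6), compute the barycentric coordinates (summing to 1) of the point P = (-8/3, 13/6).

(1/6, 1/3, 1/2)

Signed area of the reference triangle: [A_1A_2A_3] = ½·(7·(1/2−6) + (-1)·(6−(-6)) + (-7)·(-6−(1/2))) = ½·(-77/2 − 12 + 91/2) = -5/2.
[PA_2A_3] = ½·((-8/3)·(1/2−6) + (-1)·(6−(13/6)) + (-7)·(13/6−(1/2))) = ½·(44/3 − 23/6 − 35/3) = -5/12, so the A_1-coordinate is (-5/12)/(-5/2) = 1/6.
[A_1PA_3] = ½·(7·(13/6−6) + (-8/3)·(6−(-6)) + (-7)·(-6−(13/6))) = ½·(-161/6 − 32 + 343/6) = -5/6, so the A_2-coordinate is 1/3.
[A_1A_2P] = ½·(7·(1/2−(13/6)) + (-1)·(13/6−(-6)) + (-8/3)·(-6−(1/2))) = ½·(-35/3 − 49/6 + 52/3) = -5/4, so the A_3-coordinate is 1/2.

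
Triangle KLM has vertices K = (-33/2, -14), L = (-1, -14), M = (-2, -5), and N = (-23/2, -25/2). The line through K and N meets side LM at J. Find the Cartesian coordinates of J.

(-3/2, -19/2)

Barycentric coordinates of N with respect to KLM: (2/3, 1/6, 1/6).
On side LM the K-coordinate is zero; dropping N's K-weight 2/3 and renormalizing the remaining 1/6 : 1/6 gives weights 1/2, 1/2 on L, M.
J = (1/2)·(-1, -14) + (1/2)·(-2, -5) = (-3/2, -19/2).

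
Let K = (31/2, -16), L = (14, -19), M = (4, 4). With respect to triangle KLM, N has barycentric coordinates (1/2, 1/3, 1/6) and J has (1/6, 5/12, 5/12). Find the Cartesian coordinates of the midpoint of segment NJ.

Barycentric coordinates of the midpoint are the average: (1/3, 3/8, 7/24).
Converting: (1/3)·K + (3/8)·L + (7/24)·M = (139/12, -271/24).

(139/12, -271/24)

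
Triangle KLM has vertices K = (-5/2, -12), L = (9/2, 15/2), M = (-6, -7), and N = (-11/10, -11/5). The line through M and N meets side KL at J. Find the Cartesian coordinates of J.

(13/6, 1)

Barycentric coordinates of N with respect to KLM: (1/5, 2/5, 2/5).
On side KL the M-coordinate is zero; dropping N's M-weight 2/5 and renormalizing the remaining 1/5 : 2/5 gives weights 1/3, 2/3 on K, L.
J = (1/3)·(-5/2, -12) + (2/3)·(9/2, 15/2) = (13/6, 1).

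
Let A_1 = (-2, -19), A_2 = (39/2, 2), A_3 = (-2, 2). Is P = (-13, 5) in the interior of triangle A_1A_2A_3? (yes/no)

Barycentric coordinates of P: (-1/7, -22/43, 498/301).
The three coordinates are negative, negative, positive; a point is interior exactly when all three are positive.

no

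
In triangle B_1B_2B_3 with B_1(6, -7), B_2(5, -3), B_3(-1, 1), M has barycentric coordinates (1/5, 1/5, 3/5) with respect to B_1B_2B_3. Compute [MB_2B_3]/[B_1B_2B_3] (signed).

The signed ratio [MB_2B_3]/[B_1B_2B_3] equals the barycentric coordinate of M at vertex B_1, which is 1/5.

1/5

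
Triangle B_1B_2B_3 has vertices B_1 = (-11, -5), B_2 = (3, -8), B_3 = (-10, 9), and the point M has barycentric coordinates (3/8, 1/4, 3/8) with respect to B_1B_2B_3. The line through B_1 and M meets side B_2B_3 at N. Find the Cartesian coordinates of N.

Line B_1M meets B_2B_3 where the B_1-coordinate vanishes; zeroing M's B_1-weight and renormalizing leaves B_2, B_3-weights 1/4 : 3/8 → (2/5, 3/5).
So N = (2/5)·B_2 + (3/5)·B_3 = (-24/5, 11/5).

(-24/5, 11/5)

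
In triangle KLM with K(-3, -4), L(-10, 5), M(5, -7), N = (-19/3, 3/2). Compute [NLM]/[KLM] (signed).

[KLM] = ½·((-3)·(5−(-7)) + (-10)·(-7−(-4)) + 5·(-4−5)) = ½·(-36 + 30 − 45) = -51/2.
[NLM] = ½·((-19/3)·(5−(-7)) + (-10)·(-7−(3/2)) + 5·(3/2−5)) = ½·(-76 + 85 − 35/2) = -17/4, so the ratio is (-17/4)/(-51/2) = 1/6.

1/6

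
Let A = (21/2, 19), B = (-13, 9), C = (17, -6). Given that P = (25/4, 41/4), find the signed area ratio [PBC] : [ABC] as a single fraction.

[ABC] = ½·((21/2)·(9−(-6)) + (-13)·(-6−19) + 17·(19−9)) = ½·(315/2 + 325 + 170) = 1305/4.
[PBC] = ½·((25/4)·(9−(-6)) + (-13)·(-6−(41/4)) + 17·(41/4−9)) = ½·(375/4 + 845/4 + 85/4) = 1305/8, so the ratio is (1305/8)/(1305/4) = 1/2.

1/2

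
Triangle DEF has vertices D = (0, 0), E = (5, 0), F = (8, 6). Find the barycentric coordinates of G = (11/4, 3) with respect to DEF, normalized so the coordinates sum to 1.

Signed area of the reference triangle: [DEF] = ½·(0·(0−6) + 5·(6−0) + 8·(0−0)) = ½·(0 + 30 + 0) = 15.
[GEF] = ½·((11/4)·(0−6) + 5·(6−3) + 8·(3−0)) = ½·(-33/2 + 15 + 24) = 45/4, so the D-coordinate is (45/4)/15 = 3/4.
[DGF] = ½·(0·(3−6) + (11/4)·(6−0) + 8·(0−3)) = ½·(0 + 33/2 − 24) = -15/4, so the E-coordinate is -1/4.
[DEG] = ½·(0·(0−3) + 5·(3−0) + (11/4)·(0−0)) = ½·(0 + 15 + 0) = 15/2, so the F-coordinate is 1/2.
Check: 3/4 − 1/4 + 1/2 = 1.

(3/4, -1/4, 1/2)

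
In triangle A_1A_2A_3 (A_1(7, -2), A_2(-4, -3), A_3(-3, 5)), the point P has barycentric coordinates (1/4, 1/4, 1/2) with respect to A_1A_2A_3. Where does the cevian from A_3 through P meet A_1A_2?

Line A_3P meets A_1A_2 where the A_3-coordinate vanishes; zeroing P's A_3-weight and renormalizing leaves A_1, A_2-weights 1/4 : 1/4 → (1/2, 1/2).
So Q = (1/2)·A_1 + (1/2)·A_2 = (3/2, -5/2).

(3/2, -5/2)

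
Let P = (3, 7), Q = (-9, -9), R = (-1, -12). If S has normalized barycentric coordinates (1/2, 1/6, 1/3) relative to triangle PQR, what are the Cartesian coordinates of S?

(-1/3, -2)

S = (1/2)·P + (1/6)·Q + (1/3)·R.
x-coordinate: (1/2)·3 + (1/6)·(-9) + (1/3)·(-1) = -1/3.
y-coordinate: (1/2)·7 + (1/6)·(-9) + (1/3)·(-12) = -2.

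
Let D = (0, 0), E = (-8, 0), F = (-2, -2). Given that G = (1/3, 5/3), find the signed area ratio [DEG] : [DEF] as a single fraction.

[DEF] = ½·(0·(0−(-2)) + (-8)·(-2−0) + (-2)·(0−0)) = ½·(0 + 16 + 0) = 8.
[DEG] = ½·(0·(0−(5/3)) + (-8)·(5/3−0) + (1/3)·(0−0)) = ½·(0 − 40/3 + 0) = -20/3, so the ratio is (-20/3)/8 = -5/6.

-5/6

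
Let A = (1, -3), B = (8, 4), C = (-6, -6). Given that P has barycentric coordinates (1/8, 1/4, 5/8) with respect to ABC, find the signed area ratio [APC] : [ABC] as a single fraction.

The signed ratio [APC]/[ABC] equals the barycentric coordinate of P at vertex B, which is 1/4.

1/4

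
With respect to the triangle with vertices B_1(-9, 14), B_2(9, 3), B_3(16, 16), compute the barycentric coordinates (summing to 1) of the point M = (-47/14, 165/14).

(5/7, 3/14, 1/14)

Signed area of the reference triangle: [B_1B_2B_3] = ½·((-9)·(3−16) + 9·(16−14) + 16·(14−3)) = ½·(117 + 18 + 176) = 311/2.
[MB_2B_3] = ½·((-47/14)·(3−16) + 9·(16−(165/14)) + 16·(165/14−3)) = ½·(611/14 + 531/14 + 984/7) = 1555/14, so the B_1-coordinate is (1555/14)/(311/2) = 5/7.
[B_1MB_3] = ½·((-9)·(165/14−16) + (-47/14)·(16−14) + 16·(14−(165/14))) = ½·(531/14 − 47/7 + 248/7) = 933/28, so the B_2-coordinate is 3/14.
[B_1B_2M] = ½·((-9)·(3−(165/14)) + 9·(165/14−14) + (-47/14)·(14−3)) = ½·(1107/14 − 279/14 − 517/14) = 311/28, so the B_3-coordinate is 1/14.
Check: 5/7 + 3/14 + 1/14 = 1.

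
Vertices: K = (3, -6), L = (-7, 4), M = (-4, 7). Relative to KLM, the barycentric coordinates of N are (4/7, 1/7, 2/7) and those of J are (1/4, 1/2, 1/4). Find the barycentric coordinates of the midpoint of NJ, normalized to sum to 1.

(23/56, 9/28, 15/56)

Since both coordinate triples sum to 1, the midpoint's barycentrics are the componentwise average.
(4/7+1/4)/2 = 23/56; similarly 9/28 and 15/56.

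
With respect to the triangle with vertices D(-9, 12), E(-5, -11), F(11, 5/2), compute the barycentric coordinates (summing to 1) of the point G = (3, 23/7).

(2/7, 1/7, 4/7)

Signed area of the reference triangle: [DEF] = ½·((-9)·(-11−(5/2)) + (-5)·(5/2−12) + 11·(12−(-11))) = ½·(243/2 + 95/2 + 253) = 211.
[GEF] = ½·(3·(-11−(5/2)) + (-5)·(5/2−(23/7)) + 11·(23/7−(-11))) = ½·(-81/2 + 55/14 + 1100/7) = 422/7, so the D-coordinate is (422/7)/211 = 2/7.
[DGF] = ½·((-9)·(23/7−(5/2)) + 3·(5/2−12) + 11·(12−(23/7))) = ½·(-99/14 − 57/2 + 671/7) = 211/7, so the E-coordinate is 1/7.
[DEG] = ½·((-9)·(-11−(23/7)) + (-5)·(23/7−12) + 3·(12−(-11))) = ½·(900/7 + 305/7 + 69) = 844/7, so the F-coordinate is 4/7.
Check: 2/7 + 1/7 + 4/7 = 1.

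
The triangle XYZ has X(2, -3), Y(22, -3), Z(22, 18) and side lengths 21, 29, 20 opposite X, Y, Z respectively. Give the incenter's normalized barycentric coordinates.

The incenter has barycentric coordinates proportional to the opposite side lengths: (21 : 29 : 20).
Normalizing by 21+29+20 = 70 gives (3/10, 29/70, 2/7).

(3/10, 29/70, 2/7)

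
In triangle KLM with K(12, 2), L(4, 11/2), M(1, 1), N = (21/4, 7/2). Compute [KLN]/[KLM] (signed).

[KLM] = ½·(12·(11/2−1) + 4·(1−2) + 1·(2−(11/2))) = ½·(54 − 4 − 7/2) = 93/4.
[KLN] = ½·(12·(11/2−(7/2)) + 4·(7/2−2) + (21/4)·(2−(11/2))) = ½·(24 + 6 − 147/8) = 93/16, so the ratio is (93/16)/(93/4) = 1/4.

1/4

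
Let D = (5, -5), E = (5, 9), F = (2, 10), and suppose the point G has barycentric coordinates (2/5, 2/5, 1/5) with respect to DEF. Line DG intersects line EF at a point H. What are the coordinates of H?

Line DG meets EF where the D-coordinate vanishes; zeroing G's D-weight and renormalizing leaves E, F-weights 2/5 : 1/5 → (2/3, 1/3).
So H = (2/3)·E + (1/3)·F = (4, 28/3).

(4, 28/3)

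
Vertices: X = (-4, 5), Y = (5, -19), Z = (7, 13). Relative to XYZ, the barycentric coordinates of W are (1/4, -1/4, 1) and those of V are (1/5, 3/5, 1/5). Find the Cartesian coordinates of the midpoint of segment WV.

Barycentric coordinates of the midpoint are the average: (9/40, 7/40, 3/5).
Converting: (9/40)·X + (7/40)·Y + (3/5)·Z = (167/40, 28/5).

(167/40, 28/5)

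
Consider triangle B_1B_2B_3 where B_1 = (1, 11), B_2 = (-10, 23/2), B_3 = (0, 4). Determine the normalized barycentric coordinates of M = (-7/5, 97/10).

(3/5, 1/5, 1/5)

Signed area of the reference triangle: [B_1B_2B_3] = ½·(1·(23/2−4) + (-10)·(4−11) + 0·(11−(23/2))) = ½·(15/2 + 70 + 0) = 155/4.
[MB_2B_3] = ½·((-7/5)·(23/2−4) + (-10)·(4−(97/10)) + 0·(97/10−(23/2))) = ½·(-21/2 + 57 + 0) = 93/4, so the B_1-coordinate is (93/4)/(155/4) = 3/5.
[B_1MB_3] = ½·(1·(97/10−4) + (-7/5)·(4−11) + 0·(11−(97/10))) = ½·(57/10 + 49/5 + 0) = 31/4, so the B_2-coordinate is 1/5.
[B_1B_2M] = ½·(1·(23/2−(97/10)) + (-10)·(97/10−11) + (-7/5)·(11−(23/2))) = ½·(9/5 + 13 + 7/10) = 31/4, so the B_3-coordinate is 1/5.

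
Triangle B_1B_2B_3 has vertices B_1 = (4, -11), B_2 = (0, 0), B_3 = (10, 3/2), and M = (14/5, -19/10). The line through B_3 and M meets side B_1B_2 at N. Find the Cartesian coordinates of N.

(1, -11/4)

Barycentric coordinates of M with respect to B_1B_2B_3: (1/5, 3/5, 1/5).
On side B_1B_2 the B_3-coordinate is zero; dropping M's B_3-weight 1/5 and renormalizing the remaining 1/5 : 3/5 gives weights 1/4, 3/4 on B_1, B_2.
N = (1/4)·(4, -11) + (3/4)·(0, 0) = (1, -11/4).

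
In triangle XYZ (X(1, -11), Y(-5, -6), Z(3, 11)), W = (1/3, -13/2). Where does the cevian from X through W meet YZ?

Barycentric coordinates of W with respect to XYZ: (2/3, 1/6, 1/6).
On side YZ the X-coordinate is zero; dropping W's X-weight 2/3 and renormalizing the remaining 1/6 : 1/6 gives weights 1/2, 1/2 on Y, Z.
V = (1/2)·(-5, -6) + (1/2)·(3, 11) = (-1, 5/2).

(-1, 5/2)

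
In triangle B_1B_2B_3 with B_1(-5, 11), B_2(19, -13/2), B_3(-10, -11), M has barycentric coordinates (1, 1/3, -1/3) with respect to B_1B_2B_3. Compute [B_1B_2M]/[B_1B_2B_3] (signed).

The signed ratio [B_1B_2M]/[B_1B_2B_3] equals the barycentric coordinate of M at vertex B_3, which is -1/3.

-1/3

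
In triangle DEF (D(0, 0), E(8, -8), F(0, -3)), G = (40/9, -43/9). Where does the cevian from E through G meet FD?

(0, -3/4)

Barycentric coordinates of G with respect to DEF: (1/3, 5/9, 1/9).
On side FD the E-coordinate is zero; dropping G's E-weight 5/9 and renormalizing the remaining 1/9 : 1/3 gives weights 1/4, 3/4 on F, D.
H = (1/4)·(0, -3) + (3/4)·(0, 0) = (0, -3/4).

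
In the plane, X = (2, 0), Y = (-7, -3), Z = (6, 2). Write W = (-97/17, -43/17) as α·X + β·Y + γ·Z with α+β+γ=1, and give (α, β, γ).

(1/17, 15/17, 1/17)

Signed area of the reference triangle: [XYZ] = ½·(2·(-3−2) + (-7)·(2−0) + 6·(0−(-3))) = ½·(-10 − 14 + 18) = -3.
[WYZ] = ½·((-97/17)·(-3−2) + (-7)·(2−(-43/17)) + 6·(-43/17−(-3))) = ½·(485/17 − 539/17 + 48/17) = -3/17, so the X-coordinate is (-3/17)/(-3) = 1/17.
[XWZ] = ½·(2·(-43/17−2) + (-97/17)·(2−0) + 6·(0−(-43/17))) = ½·(-154/17 − 194/17 + 258/17) = -45/17, so the Y-coordinate is 15/17.
[XYW] = ½·(2·(-3−(-43/17)) + (-7)·(-43/17−0) + (-97/17)·(0−(-3))) = ½·(-16/17 + 301/17 − 291/17) = -3/17, so the Z-coordinate is 1/17.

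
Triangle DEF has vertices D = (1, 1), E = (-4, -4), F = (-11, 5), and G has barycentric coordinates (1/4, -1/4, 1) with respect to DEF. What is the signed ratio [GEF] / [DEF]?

The signed ratio [GEF]/[DEF] equals the barycentric coordinate of G at vertex D, which is 1/4.

1/4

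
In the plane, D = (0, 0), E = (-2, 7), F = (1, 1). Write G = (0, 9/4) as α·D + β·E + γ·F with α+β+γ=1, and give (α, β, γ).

Signed area of the reference triangle: [DEF] = ½·(0·(7−1) + (-2)·(1−0) + 1·(0−7)) = ½·(0 − 2 − 7) = -9/2.
[GEF] = ½·(0·(7−1) + (-2)·(1−(9/4)) + 1·(9/4−7)) = ½·(0 + 5/2 − 19/4) = -9/8, so the D-coordinate is (-9/8)/(-9/2) = 1/4.
[DGF] = ½·(0·(9/4−1) + 0·(1−0) + 1·(0−(9/4))) = ½·(0 + 0 − 9/4) = -9/8, so the E-coordinate is 1/4.
[DEG] = ½·(0·(7−(9/4)) + (-2)·(9/4−0) + 0·(0−7)) = ½·(0 − 9/2 + 0) = -9/4, so the F-coordinate is 1/2.

(1/4, 1/4, 1/2)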